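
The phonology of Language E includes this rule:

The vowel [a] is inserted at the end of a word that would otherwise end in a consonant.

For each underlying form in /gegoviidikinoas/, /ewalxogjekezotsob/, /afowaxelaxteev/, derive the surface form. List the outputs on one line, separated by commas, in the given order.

/gegoviidikinoas/: the form ends in the consonant /s/, so [a] is inserted word-finally. → [gegoviidikinoasa].
/ewalxogjekezotsob/: the form ends in the consonant /b/, so [a] is inserted word-finally. → [ewalxogjekezotsoba].
/afowaxelaxteev/: the form ends in the consonant /v/, so [a] is inserted word-finally. → [afowaxelaxteeva].

gegoviidikinoasa, ewalxogjekezotsoba, afowaxelaxteeva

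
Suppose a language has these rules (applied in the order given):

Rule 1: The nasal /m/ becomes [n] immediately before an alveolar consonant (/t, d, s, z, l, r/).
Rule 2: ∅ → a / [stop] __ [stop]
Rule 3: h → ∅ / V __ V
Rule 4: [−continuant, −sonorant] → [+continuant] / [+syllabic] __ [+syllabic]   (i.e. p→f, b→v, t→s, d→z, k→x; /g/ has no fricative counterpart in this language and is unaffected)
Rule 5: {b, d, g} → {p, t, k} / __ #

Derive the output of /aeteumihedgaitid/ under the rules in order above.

aeseumiezagaisit

Rule 1 (nasal place assimilation): no segment meets the environment; /aeteumihedgaitid/ is unchanged.
Rule 2 (stop-cluster a-epenthesis): /d/ and /g/ form a stop–stop cluster, so [a] is inserted between them. /aeteumihedgaitid/ → aeteumihedagaitid.
Rule 3 (intervocalic h-deletion): /h/ occurs between vowels /i/ and /e/, so it deletes. /aeteumihedagaitid/ → aeteumiedagaitid.
Rule 4 (intervocalic spirantization): /t/ is a stop between vowels /e/ and /e/, so it spirantizes to the fricative [s]. /d/ is a stop between vowels /e/ and /a/, so it spirantizes to the fricative [z]. /t/ is a stop between vowels /i/ and /i/, so it spirantizes to the fricative [s]. /aeteumiedagaitid/ → aeseumiezagaisid.
Rule 5 (final devoicing): /d/ is a voiced stop in word-final position, so it devoices to [t]. /aeseumiezagaisid/ → aeseumiezagaisit.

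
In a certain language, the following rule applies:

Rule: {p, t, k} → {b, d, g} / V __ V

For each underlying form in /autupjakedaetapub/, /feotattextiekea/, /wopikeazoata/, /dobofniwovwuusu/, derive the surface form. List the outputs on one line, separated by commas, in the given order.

/autupjakedaetapub/: /t/ is a voiceless stop between vowels /u/ and /u/, so it voices to [d]. /k/ is a voiceless stop between vowels /a/ and /e/, so it voices to [g]. /t/ is a voiceless stop between vowels /e/ and /a/, so it voices to [d]. /p/ is a voiceless stop between vowels /a/ and /u/, so it voices to [b]. → [audupjagedaedabub].
/feotattextiekea/: /t/ is a voiceless stop between vowels /o/ and /a/, so it voices to [d]. /k/ is a voiceless stop between vowels /e/ and /e/, so it voices to [g]. → [feodattextiegea].
/wopikeazoata/: /p/ is a voiceless stop between vowels /o/ and /i/, so it voices to [b]. /k/ is a voiceless stop between vowels /i/ and /e/, so it voices to [g]. /t/ is a voiceless stop between vowels /a/ and /a/, so it voices to [d]. → [wobigeazoada].
/dobofniwovwuusu/: the rule's environment is not met; surfaces unchanged as [dobofniwovwuusu].

audupjagedaedabub, feodattextiegea, wobigeazoada, dobofniwovwuusu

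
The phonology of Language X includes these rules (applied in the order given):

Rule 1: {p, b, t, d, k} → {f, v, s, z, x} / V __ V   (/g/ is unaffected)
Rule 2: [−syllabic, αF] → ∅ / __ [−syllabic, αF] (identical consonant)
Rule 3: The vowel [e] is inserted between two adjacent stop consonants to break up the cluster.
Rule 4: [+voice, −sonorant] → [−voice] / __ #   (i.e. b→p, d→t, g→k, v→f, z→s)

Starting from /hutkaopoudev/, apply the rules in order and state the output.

hutekaofouzef

Rule 1 (intervocalic spirantization): /p/ is a stop between vowels /o/ and /o/, so it spirantizes to the fricative [f]. /d/ is a stop between vowels /u/ and /e/, so it spirantizes to the fricative [z]. /hutkaopoudev/ → hutkaofouzev.
Rule 2 (degemination): no segment meets the environment; /hutkaofouzev/ is unchanged.
Rule 3 (stop-cluster e-epenthesis): /t/ and /k/ form a stop–stop cluster, so [e] is inserted between them. /hutkaofouzev/ → hutekaofouzev.
Rule 4 (final devoicing): /v/ is a voiced obstruent in word-final position, so it devoices to [f]. /hutekaofouzev/ → hutekaofouzef.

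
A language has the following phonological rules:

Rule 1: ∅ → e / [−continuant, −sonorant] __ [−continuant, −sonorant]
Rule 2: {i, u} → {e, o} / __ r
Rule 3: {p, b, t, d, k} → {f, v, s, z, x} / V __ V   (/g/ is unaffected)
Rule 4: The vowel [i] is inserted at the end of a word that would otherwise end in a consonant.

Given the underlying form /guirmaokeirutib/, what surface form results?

guermaoxeerusibi

Rule 1 (stop-cluster e-epenthesis): no segment meets the environment; /guirmaokeirutib/ is unchanged.
Rule 2 (pre-rhotic lowering): /i/ is a high vowel immediately before /r/, so it lowers to [e]. /i/ is a high vowel immediately before /r/, so it lowers to [e]. /guirmaokeirutib/ → guermaokeerutib.
Rule 3 (intervocalic spirantization): /k/ is a stop between vowels /o/ and /e/, so it spirantizes to the fricative [x]. /t/ is a stop between vowels /u/ and /i/, so it spirantizes to the fricative [s]. /guermaokeerutib/ → guermaoxeerusib.
Rule 4 (final i-epenthesis): the form ends in the consonant /b/, so [i] is inserted word-finally. /guermaoxeerusib/ → guermaoxeerusibi.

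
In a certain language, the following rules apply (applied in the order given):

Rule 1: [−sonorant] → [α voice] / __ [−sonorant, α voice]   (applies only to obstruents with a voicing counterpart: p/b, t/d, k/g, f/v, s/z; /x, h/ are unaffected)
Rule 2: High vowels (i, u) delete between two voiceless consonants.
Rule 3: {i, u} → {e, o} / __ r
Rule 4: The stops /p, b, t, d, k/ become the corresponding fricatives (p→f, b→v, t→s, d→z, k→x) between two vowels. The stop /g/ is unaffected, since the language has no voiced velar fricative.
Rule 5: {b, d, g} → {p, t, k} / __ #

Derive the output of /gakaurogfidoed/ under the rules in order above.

Rule 1 (regressive voicing assimilation): /g/ precedes the voiceless obstruent /f/, so it devoices to [k] by assimilation. /gakaurogfidoed/ → gakaurokfidoed.
Rule 2 (high vowel syncope): no segment meets the environment; /gakaurokfidoed/ is unchanged.
Rule 3 (pre-rhotic lowering): /u/ is a high vowel immediately before /r/, so it lowers to [o]. /gakaurokfidoed/ → gakaorokfidoed.
Rule 4 (intervocalic spirantization): /k/ is a stop between vowels /a/ and /a/, so it spirantizes to the fricative [x]. /d/ is a stop between vowels /i/ and /o/, so it spirantizes to the fricative [z]. /gakaorokfidoed/ → gaxaorokfizoed.
Rule 5 (final devoicing): /d/ is a voiced stop in word-final position, so it devoices to [t]. /gaxaorokfizoed/ → gaxaorokfizoet.

gaxaorokfizoet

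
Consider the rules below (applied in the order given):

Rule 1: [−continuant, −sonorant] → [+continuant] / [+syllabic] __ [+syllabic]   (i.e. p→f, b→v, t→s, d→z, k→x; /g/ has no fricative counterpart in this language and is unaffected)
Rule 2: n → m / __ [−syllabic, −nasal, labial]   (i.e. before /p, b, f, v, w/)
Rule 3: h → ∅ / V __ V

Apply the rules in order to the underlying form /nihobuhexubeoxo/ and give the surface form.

Rule 1 (intervocalic spirantization): /b/ is a stop between vowels /o/ and /u/, so it spirantizes to the fricative [v]. /b/ is a stop between vowels /u/ and /e/, so it spirantizes to the fricative [v]. /nihobuhexubeoxo/ → nihovuhexuveoxo.
Rule 2 (nasal place assimilation): no segment meets the environment; /nihovuhexuveoxo/ is unchanged.
Rule 3 (intervocalic h-deletion): /h/ occurs between vowels /i/ and /o/, so it deletes. /h/ occurs between vowels /u/ and /e/, so it deletes. /nihovuhexuveoxo/ → niovuexuveoxo.

niovuexuveoxo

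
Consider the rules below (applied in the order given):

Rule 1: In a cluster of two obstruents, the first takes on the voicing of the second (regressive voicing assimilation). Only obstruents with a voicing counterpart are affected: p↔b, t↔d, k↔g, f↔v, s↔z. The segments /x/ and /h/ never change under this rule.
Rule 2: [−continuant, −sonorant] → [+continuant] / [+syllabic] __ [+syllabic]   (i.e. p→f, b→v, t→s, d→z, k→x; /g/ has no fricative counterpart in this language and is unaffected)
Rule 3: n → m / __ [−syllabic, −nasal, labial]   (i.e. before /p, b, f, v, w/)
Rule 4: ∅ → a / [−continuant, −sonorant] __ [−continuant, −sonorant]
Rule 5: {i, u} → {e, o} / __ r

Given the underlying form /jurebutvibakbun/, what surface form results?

jorevudvivagabun

Rule 1 (regressive voicing assimilation): /t/ precedes the voiced obstruent /v/, so it voices to [d] by assimilation. /k/ precedes the voiced obstruent /b/, so it voices to [g] by assimilation. /jurebutvibakbun/ → jurebudvibagbun.
Rule 2 (intervocalic spirantization): /b/ is a stop between vowels /e/ and /u/, so it spirantizes to the fricative [v]. /b/ is a stop between vowels /i/ and /a/, so it spirantizes to the fricative [v]. /jurebudvibagbun/ → jurevudvivagbun.
Rule 3 (nasal place assimilation): no segment meets the environment; /jurevudvivagbun/ is unchanged.
Rule 4 (stop-cluster a-epenthesis): /g/ and /b/ form a stop–stop cluster, so [a] is inserted between them. /jurevudvivagbun/ → jurevudvivagabun.
Rule 5 (pre-rhotic lowering): /u/ is a high vowel immediately before /r/, so it lowers to [o]. /jurevudvivagabun/ → jorevudvivagabun.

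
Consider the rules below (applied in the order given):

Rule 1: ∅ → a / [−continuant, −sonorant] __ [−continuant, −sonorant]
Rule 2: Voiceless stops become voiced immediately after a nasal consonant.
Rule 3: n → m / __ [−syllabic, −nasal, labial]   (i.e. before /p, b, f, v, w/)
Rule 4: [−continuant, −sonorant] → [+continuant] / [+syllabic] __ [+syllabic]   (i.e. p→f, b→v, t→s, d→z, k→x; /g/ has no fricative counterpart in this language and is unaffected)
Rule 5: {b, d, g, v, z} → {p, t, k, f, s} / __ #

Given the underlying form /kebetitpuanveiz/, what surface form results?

Rule 1 (stop-cluster a-epenthesis): /t/ and /p/ form a stop–stop cluster, so [a] is inserted between them. /kebetitpuanveiz/ → kebetitapuanveiz.
Rule 2 (post-nasal voicing): no segment meets the environment; /kebetitapuanveiz/ is unchanged.
Rule 3 (nasal place assimilation): /n/ precedes the labial consonant /v/, so it assimilates in place to [m]. /kebetitapuanveiz/ → kebetitapuamveiz.
Rule 4 (intervocalic spirantization): /b/ is a stop between vowels /e/ and /e/, so it spirantizes to the fricative [v]. /t/ is a stop between vowels /e/ and /i/, so it spirantizes to the fricative [s]. /t/ is a stop between vowels /i/ and /a/, so it spirantizes to the fricative [s]. /p/ is a stop between vowels /a/ and /u/, so it spirantizes to the fricative [f]. /kebetitapuamveiz/ → kevesisafuamveiz.
Rule 5 (final devoicing): /z/ is a voiced obstruent in word-final position, so it devoices to [s]. /kevesisafuamveiz/ → kevesisafuamveis.

kevesisafuamveis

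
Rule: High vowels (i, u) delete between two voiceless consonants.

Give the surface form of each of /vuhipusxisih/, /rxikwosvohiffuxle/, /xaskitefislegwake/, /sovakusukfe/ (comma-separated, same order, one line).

vuhpsxsh, rxkwosvohffxle, xasktefslegwake, sovakskfe

/vuhipusxisih/: /i/ is a high vowel flanked by voiceless consonants /h/ and /p/, so it deletes. /u/ is a high vowel flanked by voiceless consonants /p/ and /s/, so it deletes. /i/ is a high vowel flanked by voiceless consonants /x/ and /s/, so it deletes. /i/ is a high vowel flanked by voiceless consonants /s/ and /h/, so it deletes. → [vuhpsxsh].
/rxikwosvohiffuxle/: /i/ is a high vowel flanked by voiceless consonants /x/ and /k/, so it deletes. /i/ is a high vowel flanked by voiceless consonants /h/ and /f/, so it deletes. /u/ is a high vowel flanked by voiceless consonants /f/ and /x/, so it deletes. → [rxkwosvohffxle].
/xaskitefislegwake/: /i/ is a high vowel flanked by voiceless consonants /k/ and /t/, so it deletes. /i/ is a high vowel flanked by voiceless consonants /f/ and /s/, so it deletes. → [xasktefslegwake].
/sovakusukfe/: /u/ is a high vowel flanked by voiceless consonants /k/ and /s/, so it deletes. /u/ is a high vowel flanked by voiceless consonants /s/ and /k/, so it deletes. → [sovakskfe].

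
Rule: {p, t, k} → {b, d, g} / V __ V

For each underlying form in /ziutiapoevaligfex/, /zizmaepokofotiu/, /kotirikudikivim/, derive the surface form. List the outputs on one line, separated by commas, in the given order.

/ziutiapoevaligfex/: /t/ is a voiceless stop between vowels /u/ and /i/, so it voices to [d]. /p/ is a voiceless stop between vowels /a/ and /o/, so it voices to [b]. → [ziudiaboevaligfex].
/zizmaepokofotiu/: /p/ is a voiceless stop between vowels /e/ and /o/, so it voices to [b]. /k/ is a voiceless stop between vowels /o/ and /o/, so it voices to [g]. /t/ is a voiceless stop between vowels /o/ and /i/, so it voices to [d]. → [zizmaebogofodiu].
/kotirikudikivim/: /t/ is a voiceless stop between vowels /o/ and /i/, so it voices to [d]. /k/ is a voiceless stop between vowels /i/ and /u/, so it voices to [g]. /k/ is a voiceless stop between vowels /i/ and /i/, so it voices to [g]. → [kodirigudigivim].

ziudiaboevaligfex, zizmaebogofodiu, kodirigudigivim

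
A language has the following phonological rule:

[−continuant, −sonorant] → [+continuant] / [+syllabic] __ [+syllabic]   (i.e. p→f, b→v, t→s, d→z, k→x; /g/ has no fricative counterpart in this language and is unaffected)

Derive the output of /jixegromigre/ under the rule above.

No segment of /jixegromigre/ meets the structural description of the rule, so the form surfaces unchanged.

jixegromigre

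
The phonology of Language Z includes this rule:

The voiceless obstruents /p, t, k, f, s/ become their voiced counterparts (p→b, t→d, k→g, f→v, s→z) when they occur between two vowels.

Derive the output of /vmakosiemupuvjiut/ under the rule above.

/k/ is a voiceless obstruent between vowels /a/ and /o/, so it voices to [g].
/s/ is a voiceless obstruent between vowels /o/ and /i/, so it voices to [z].
/p/ is a voiceless obstruent between vowels /u/ and /u/, so it voices to [b].
The other instance of /t/ does not occur in the required environment and remains unchanged.
Surface form: [vmagoziemubuvjiut].

vmagoziemubuvjiut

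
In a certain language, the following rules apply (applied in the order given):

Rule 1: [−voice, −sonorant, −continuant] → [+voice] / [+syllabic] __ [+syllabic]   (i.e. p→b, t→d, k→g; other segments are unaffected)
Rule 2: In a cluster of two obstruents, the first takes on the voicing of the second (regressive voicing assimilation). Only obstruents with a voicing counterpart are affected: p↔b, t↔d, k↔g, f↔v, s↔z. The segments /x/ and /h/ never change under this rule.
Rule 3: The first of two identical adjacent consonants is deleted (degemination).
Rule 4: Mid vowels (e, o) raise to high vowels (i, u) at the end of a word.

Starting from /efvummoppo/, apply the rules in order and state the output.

evumopu

Rule 1 (intervocalic voicing): no segment meets the environment; /efvummoppo/ is unchanged.
Rule 2 (regressive voicing assimilation): /f/ precedes the voiced obstruent /v/, so it voices to [v] by assimilation. /efvummoppo/ → evvummoppo.
Rule 3 (degemination): /vv/ is a geminate; the first /v/ deletes. /mm/ is a geminate; the first /m/ deletes. /pp/ is a geminate; the first /p/ deletes. /evvummoppo/ → evumopo.
Rule 4 (final vowel raising): /o/ is a mid vowel in word-final position, so it raises to [u]. /evumopo/ → evumopu.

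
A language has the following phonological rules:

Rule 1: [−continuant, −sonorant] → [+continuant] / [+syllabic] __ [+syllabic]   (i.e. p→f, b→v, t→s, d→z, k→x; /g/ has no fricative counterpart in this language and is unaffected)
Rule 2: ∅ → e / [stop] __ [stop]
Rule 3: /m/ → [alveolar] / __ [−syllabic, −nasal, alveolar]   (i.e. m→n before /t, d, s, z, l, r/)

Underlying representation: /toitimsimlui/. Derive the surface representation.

Rule 1 (intervocalic spirantization): /t/ is a stop between vowels /i/ and /i/, so it spirantizes to the fricative [s]. /toitimsimlui/ → toisimsimlui.
Rule 2 (stop-cluster e-epenthesis): no segment meets the environment; /toisimsimlui/ is unchanged.
Rule 3 (nasal place assimilation): /m/ precedes the alveolar consonant /s/, so it assimilates in place to [n]. /m/ precedes the alveolar consonant /l/, so it assimilates in place to [n]. /toisimsimlui/ → toisinsinlui.

toisinsinlui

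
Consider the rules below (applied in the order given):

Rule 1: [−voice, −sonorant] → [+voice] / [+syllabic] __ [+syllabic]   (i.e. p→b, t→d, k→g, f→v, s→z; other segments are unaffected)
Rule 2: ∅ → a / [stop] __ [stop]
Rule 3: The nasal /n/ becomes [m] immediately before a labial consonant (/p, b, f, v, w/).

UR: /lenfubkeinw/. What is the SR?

Rule 1 (intervocalic voicing): no segment meets the environment; /lenfubkeinw/ is unchanged.
Rule 2 (stop-cluster a-epenthesis): /b/ and /k/ form a stop–stop cluster, so [a] is inserted between them. /lenfubkeinw/ → lenfubakeinw.
Rule 3 (nasal place assimilation): /n/ precedes the labial consonant /f/, so it assimilates in place to [m]. /n/ precedes the labial consonant /w/, so it assimilates in place to [m]. /lenfubakeinw/ → lemfubakeimw.

lemfubakeimw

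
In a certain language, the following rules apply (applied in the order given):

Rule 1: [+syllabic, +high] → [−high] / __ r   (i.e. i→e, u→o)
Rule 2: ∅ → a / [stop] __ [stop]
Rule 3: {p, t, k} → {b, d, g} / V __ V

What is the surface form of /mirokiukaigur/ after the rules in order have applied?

merogiugaigor

Rule 1 (pre-rhotic lowering): /i/ is a high vowel immediately before /r/, so it lowers to [e]. /u/ is a high vowel immediately before /r/, so it lowers to [o]. /mirokiukaigur/ → merokiukaigor.
Rule 2 (stop-cluster a-epenthesis): no segment meets the environment; /merokiukaigor/ is unchanged.
Rule 3 (intervocalic voicing): /k/ is a voiceless stop between vowels /o/ and /i/, so it voices to [g]. /k/ is a voiceless stop between vowels /u/ and /a/, so it voices to [g]. /merokiukaigor/ → merogiugaigor.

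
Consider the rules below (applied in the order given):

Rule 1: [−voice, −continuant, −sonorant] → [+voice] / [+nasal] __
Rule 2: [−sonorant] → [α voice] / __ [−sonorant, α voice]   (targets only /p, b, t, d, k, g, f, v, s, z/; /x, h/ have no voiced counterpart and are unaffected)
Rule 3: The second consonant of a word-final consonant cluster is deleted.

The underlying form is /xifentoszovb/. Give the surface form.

xifendozzov

Rule 1 (post-nasal voicing): /t/ is a voiceless stop immediately after the nasal /n/, so it voices to [d]. /xifentoszovb/ → xifendoszovb.
Rule 2 (regressive voicing assimilation): /s/ precedes the voiced obstruent /z/, so it voices to [z] by assimilation. /xifendoszovb/ → xifendozzovb.
Rule 3 (final cluster simplification): /b/ is the second consonant of a word-final cluster /vb/, so it deletes. /xifendozzovb/ → xifendozzov.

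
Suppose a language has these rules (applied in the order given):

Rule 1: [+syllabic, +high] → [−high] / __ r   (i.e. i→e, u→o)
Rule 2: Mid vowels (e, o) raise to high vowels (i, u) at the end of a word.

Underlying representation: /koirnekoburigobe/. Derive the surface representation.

Rule 1 (pre-rhotic lowering): /i/ is a high vowel immediately before /r/, so it lowers to [e]. /u/ is a high vowel immediately before /r/, so it lowers to [o]. /koirnekoburigobe/ → koernekoborigobe.
Rule 2 (final vowel raising): /e/ is a mid vowel in word-final position, so it raises to [i]. /koernekoborigobe/ → koernekoborigobi.

koernekoborigobi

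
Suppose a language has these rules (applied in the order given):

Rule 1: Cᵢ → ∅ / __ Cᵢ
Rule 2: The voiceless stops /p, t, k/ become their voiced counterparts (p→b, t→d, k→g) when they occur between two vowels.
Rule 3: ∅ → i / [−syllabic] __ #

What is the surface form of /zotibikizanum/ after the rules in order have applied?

Rule 1 (degemination): no segment meets the environment; /zotibikizanum/ is unchanged.
Rule 2 (intervocalic voicing): /t/ is a voiceless stop between vowels /o/ and /i/, so it voices to [d]. /k/ is a voiceless stop between vowels /i/ and /i/, so it voices to [g]. /zotibikizanum/ → zodibigizanum.
Rule 3 (final i-epenthesis): the form ends in the consonant /m/, so [i] is inserted word-finally. /zodibigizanum/ → zodibigizanumi.

zodibigizanumi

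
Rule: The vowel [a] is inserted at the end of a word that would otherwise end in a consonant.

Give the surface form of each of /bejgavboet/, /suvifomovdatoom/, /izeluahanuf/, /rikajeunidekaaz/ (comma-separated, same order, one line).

bejgavboeta, suvifomovdatooma, izeluahanufa, rikajeunidekaaza

/bejgavboet/: the form ends in the consonant /t/, so [a] is inserted word-finally. → [bejgavboeta].
/suvifomovdatoom/: the form ends in the consonant /m/, so [a] is inserted word-finally. → [suvifomovdatooma].
/izeluahanuf/: the form ends in the consonant /f/, so [a] is inserted word-finally. → [izeluahanufa].
/rikajeunidekaaz/: the form ends in the consonant /z/, so [a] is inserted word-finally. → [rikajeunidekaaza].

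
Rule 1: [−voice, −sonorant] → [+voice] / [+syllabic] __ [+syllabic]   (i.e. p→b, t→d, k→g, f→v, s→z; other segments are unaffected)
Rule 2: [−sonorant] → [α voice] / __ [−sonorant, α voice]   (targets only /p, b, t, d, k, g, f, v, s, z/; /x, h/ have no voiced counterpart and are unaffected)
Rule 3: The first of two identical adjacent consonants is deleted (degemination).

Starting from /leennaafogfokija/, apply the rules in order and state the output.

leenaavokfogija

Rule 1 (intervocalic voicing): /f/ is a voiceless obstruent between vowels /a/ and /o/, so it voices to [v]. /k/ is a voiceless obstruent between vowels /o/ and /i/, so it voices to [g]. /leennaafogfokija/ → leennaavogfogija.
Rule 2 (regressive voicing assimilation): /g/ precedes the voiceless obstruent /f/, so it devoices to [k] by assimilation. /leennaavogfogija/ → leennaavokfogija.
Rule 3 (degemination): /nn/ is a geminate; the first /n/ deletes. /leennaavokfogija/ → leenaavokfogija.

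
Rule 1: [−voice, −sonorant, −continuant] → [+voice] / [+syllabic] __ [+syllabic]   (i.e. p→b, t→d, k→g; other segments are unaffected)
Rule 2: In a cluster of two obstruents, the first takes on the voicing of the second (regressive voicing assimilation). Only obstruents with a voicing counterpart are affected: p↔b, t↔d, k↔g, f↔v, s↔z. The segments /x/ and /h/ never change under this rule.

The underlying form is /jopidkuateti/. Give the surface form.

Rule 1 (intervocalic voicing): /p/ is a voiceless stop between vowels /o/ and /i/, so it voices to [b]. /t/ is a voiceless stop between vowels /a/ and /e/, so it voices to [d]. /t/ is a voiceless stop between vowels /e/ and /i/, so it voices to [d]. /jopidkuateti/ → jobidkuadedi.
Rule 2 (regressive voicing assimilation): /d/ precedes the voiceless obstruent /k/, so it devoices to [t] by assimilation. /jobidkuadedi/ → jobitkuadedi.

jobitkuadedi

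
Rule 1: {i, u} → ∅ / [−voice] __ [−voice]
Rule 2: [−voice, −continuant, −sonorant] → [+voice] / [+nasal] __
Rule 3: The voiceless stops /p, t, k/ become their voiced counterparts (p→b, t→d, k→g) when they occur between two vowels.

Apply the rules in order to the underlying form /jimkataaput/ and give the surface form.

Rule 1 (high vowel syncope): /u/ is a high vowel flanked by voiceless consonants /p/ and /t/, so it deletes. /jimkataaput/ → jimkataapt.
Rule 2 (post-nasal voicing): /k/ is a voiceless stop immediately after the nasal /m/, so it voices to [g]. /jimkataapt/ → jimgataapt.
Rule 3 (intervocalic voicing): /t/ is a voiceless stop between vowels /a/ and /a/, so it voices to [d]. /jimgataapt/ → jimgadaapt.

jimgadaapt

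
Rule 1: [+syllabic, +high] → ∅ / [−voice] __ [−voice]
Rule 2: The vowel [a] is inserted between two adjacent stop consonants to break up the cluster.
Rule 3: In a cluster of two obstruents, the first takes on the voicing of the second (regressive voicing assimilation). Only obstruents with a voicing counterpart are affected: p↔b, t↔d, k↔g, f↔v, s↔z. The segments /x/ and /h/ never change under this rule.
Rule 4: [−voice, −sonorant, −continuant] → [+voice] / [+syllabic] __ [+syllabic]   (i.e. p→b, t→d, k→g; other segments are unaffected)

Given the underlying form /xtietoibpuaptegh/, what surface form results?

xtiedoibabuabadekh

Rule 1 (high vowel syncope): no segment meets the environment; /xtietoibpuaptegh/ is unchanged.
Rule 2 (stop-cluster a-epenthesis): /b/ and /p/ form a stop–stop cluster, so [a] is inserted between them. /p/ and /t/ form a stop–stop cluster, so [a] is inserted between them. /xtietoibpuaptegh/ → xtietoibapuapategh.
Rule 3 (regressive voicing assimilation): /g/ precedes the voiceless obstruent /h/, so it devoices to [k] by assimilation. /xtietoibapuapategh/ → xtietoibapuapatekh.
Rule 4 (intervocalic voicing): /t/ is a voiceless stop between vowels /e/ and /o/, so it voices to [d]. /p/ is a voiceless stop between vowels /a/ and /u/, so it voices to [b]. /p/ is a voiceless stop between vowels /a/ and /a/, so it voices to [b]. /t/ is a voiceless stop between vowels /a/ and /e/, so it voices to [d]. /xtietoibapuapatekh/ → xtiedoibabuabadekh.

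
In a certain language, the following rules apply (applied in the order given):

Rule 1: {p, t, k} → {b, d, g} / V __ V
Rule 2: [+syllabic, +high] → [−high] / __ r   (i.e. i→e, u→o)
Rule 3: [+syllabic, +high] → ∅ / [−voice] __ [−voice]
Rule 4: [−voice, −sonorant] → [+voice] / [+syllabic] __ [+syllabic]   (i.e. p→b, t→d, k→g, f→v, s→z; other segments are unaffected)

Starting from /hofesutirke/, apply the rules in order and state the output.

Rule 1 (intervocalic voicing): /t/ is a voiceless stop between vowels /u/ and /i/, so it voices to [d]. /hofesutirke/ → hofesudirke.
Rule 2 (pre-rhotic lowering): /i/ is a high vowel immediately before /r/, so it lowers to [e]. /hofesudirke/ → hofesuderke.
Rule 3 (high vowel syncope): no segment meets the environment; /hofesuderke/ is unchanged.
Rule 4 (intervocalic voicing): /f/ is a voiceless obstruent between vowels /o/ and /e/, so it voices to [v]. /s/ is a voiceless obstruent between vowels /e/ and /u/, so it voices to [z]. /hofesuderke/ → hovezuderke.

hovezuderke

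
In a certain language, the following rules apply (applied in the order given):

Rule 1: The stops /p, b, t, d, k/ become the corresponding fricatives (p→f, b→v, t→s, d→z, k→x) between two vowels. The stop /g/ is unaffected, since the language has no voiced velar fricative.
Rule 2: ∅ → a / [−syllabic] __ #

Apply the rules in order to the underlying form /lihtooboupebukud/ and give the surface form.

lihtoovoufevuxuda

Rule 1 (intervocalic spirantization): /b/ is a stop between vowels /o/ and /o/, so it spirantizes to the fricative [v]. /p/ is a stop between vowels /u/ and /e/, so it spirantizes to the fricative [f]. /b/ is a stop between vowels /e/ and /u/, so it spirantizes to the fricative [v]. /k/ is a stop between vowels /u/ and /u/, so it spirantizes to the fricative [x]. /lihtooboupebukud/ → lihtoovoufevuxud.
Rule 2 (final a-epenthesis): the form ends in the consonant /d/, so [a] is inserted word-finally. /lihtoovoufevuxud/ → lihtoovoufevuxuda.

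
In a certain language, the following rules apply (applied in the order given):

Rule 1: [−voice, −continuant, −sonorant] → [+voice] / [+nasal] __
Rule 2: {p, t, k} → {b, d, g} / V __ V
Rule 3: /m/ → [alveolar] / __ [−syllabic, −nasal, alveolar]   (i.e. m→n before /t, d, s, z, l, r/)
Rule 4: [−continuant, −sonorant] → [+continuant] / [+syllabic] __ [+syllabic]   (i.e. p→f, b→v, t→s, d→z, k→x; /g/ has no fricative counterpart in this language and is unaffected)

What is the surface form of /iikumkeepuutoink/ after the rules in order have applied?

Rule 1 (post-nasal voicing): /k/ is a voiceless stop immediately after the nasal /m/, so it voices to [g]. /k/ is a voiceless stop immediately after the nasal /n/, so it voices to [g]. /iikumkeepuutoink/ → iikumgeepuutoing.
Rule 2 (intervocalic voicing): /k/ is a voiceless stop between vowels /i/ and /u/, so it voices to [g]. /p/ is a voiceless stop between vowels /e/ and /u/, so it voices to [b]. /t/ is a voiceless stop between vowels /u/ and /o/, so it voices to [d]. /iikumgeepuutoing/ → iigumgeebuudoing.
Rule 3 (nasal place assimilation): no segment meets the environment; /iigumgeebuudoing/ is unchanged.
Rule 4 (intervocalic spirantization): /b/ is a stop between vowels /e/ and /u/, so it spirantizes to the fricative [v]. /d/ is a stop between vowels /u/ and /o/, so it spirantizes to the fricative [z]. /iigumgeebuudoing/ → iigumgeevuuzoing.

iigumgeevuuzoing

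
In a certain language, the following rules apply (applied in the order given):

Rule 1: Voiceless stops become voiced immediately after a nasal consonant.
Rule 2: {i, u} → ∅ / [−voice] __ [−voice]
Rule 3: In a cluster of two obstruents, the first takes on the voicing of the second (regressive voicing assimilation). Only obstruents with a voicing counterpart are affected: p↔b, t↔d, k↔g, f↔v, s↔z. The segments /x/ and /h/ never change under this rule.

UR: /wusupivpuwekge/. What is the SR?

Rule 1 (post-nasal voicing): no segment meets the environment; /wusupivpuwekge/ is unchanged.
Rule 2 (high vowel syncope): /u/ is a high vowel flanked by voiceless consonants /s/ and /p/, so it deletes. /wusupivpuwekge/ → wuspivpuwekge.
Rule 3 (regressive voicing assimilation): /v/ precedes the voiceless obstruent /p/, so it devoices to [f] by assimilation. /k/ precedes the voiced obstruent /g/, so it voices to [g] by assimilation. /wuspivpuwekge/ → wuspifpuwegge.

wuspifpuwegge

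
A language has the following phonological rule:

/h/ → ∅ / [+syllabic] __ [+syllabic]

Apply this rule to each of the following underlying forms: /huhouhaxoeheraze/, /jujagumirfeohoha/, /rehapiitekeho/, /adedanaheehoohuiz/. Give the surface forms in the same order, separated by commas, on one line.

/huhouhaxoeheraze/: /h/ occurs between vowels /u/ and /o/, so it deletes. /h/ occurs between vowels /u/ and /a/, so it deletes. /h/ occurs between vowels /e/ and /e/, so it deletes. → [huouaxoeeraze].
/jujagumirfeohoha/: /h/ occurs between vowels /o/ and /o/, so it deletes. /h/ occurs between vowels /o/ and /a/, so it deletes. → [jujagumirfeooa].
/rehapiitekeho/: /h/ occurs between vowels /e/ and /a/, so it deletes. /h/ occurs between vowels /e/ and /o/, so it deletes. → [reapiitekeo].
/adedanaheehoohuiz/: /h/ occurs between vowels /a/ and /e/, so it deletes. /h/ occurs between vowels /e/ and /o/, so it deletes. /h/ occurs between vowels /o/ and /u/, so it deletes. → [adedanaeeoouiz].

huouaxoeeraze, jujagumirfeooa, reapiitekeo, adedanaeeoouiz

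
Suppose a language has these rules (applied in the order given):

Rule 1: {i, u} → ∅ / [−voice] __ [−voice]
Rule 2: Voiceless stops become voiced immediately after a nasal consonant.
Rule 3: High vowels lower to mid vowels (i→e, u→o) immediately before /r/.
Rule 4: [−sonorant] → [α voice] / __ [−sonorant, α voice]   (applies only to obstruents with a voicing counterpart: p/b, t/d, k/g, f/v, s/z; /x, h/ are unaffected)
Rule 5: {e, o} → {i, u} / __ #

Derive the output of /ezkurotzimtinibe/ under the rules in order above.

Rule 1 (high vowel syncope): no segment meets the environment; /ezkurotzimtinibe/ is unchanged.
Rule 2 (post-nasal voicing): /t/ is a voiceless stop immediately after the nasal /m/, so it voices to [d]. /ezkurotzimtinibe/ → ezkurotzimdinibe.
Rule 3 (pre-rhotic lowering): /u/ is a high vowel immediately before /r/, so it lowers to [o]. /ezkurotzimdinibe/ → ezkorotzimdinibe.
Rule 4 (regressive voicing assimilation): /z/ precedes the voiceless obstruent /k/, so it devoices to [s] by assimilation. /t/ precedes the voiced obstruent /z/, so it voices to [d] by assimilation. /ezkorotzimdinibe/ → eskorodzimdinibe.
Rule 5 (final vowel raising): /e/ is a mid vowel in word-final position, so it raises to [i]. /eskorodzimdinibe/ → eskorodzimdinibi.

eskorodzimdinibi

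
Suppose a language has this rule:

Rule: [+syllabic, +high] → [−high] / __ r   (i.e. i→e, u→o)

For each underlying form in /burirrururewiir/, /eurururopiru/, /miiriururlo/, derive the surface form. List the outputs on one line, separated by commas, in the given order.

/burirrururewiir/: /u/ is a high vowel immediately before /r/, so it lowers to [o]. /i/ is a high vowel immediately before /r/, so it lowers to [e]. /u/ is a high vowel immediately before /r/, so it lowers to [o]. /u/ is a high vowel immediately before /r/, so it lowers to [o]. /i/ is a high vowel immediately before /r/, so it lowers to [e]. → [borerrororewier].
/eurururopiru/: /u/ is a high vowel immediately before /r/, so it lowers to [o]. /u/ is a high vowel immediately before /r/, so it lowers to [o]. /u/ is a high vowel immediately before /r/, so it lowers to [o]. /i/ is a high vowel immediately before /r/, so it lowers to [e]. → [eorororoperu].
/miiriururlo/: /i/ is a high vowel immediately before /r/, so it lowers to [e]. /u/ is a high vowel immediately before /r/, so it lowers to [o]. /u/ is a high vowel immediately before /r/, so it lowers to [o]. → [mieriororlo].

borerrororewier, eorororoperu, mieriororlo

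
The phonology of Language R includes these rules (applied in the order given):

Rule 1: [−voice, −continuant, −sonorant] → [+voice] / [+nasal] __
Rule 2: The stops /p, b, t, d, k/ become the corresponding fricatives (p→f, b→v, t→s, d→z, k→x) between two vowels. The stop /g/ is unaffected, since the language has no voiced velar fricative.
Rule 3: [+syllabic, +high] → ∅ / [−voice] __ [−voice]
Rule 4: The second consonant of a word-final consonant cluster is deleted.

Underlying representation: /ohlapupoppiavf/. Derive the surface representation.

ohlaffoppiav

Rule 1 (post-nasal voicing): no segment meets the environment; /ohlapupoppiavf/ is unchanged.
Rule 2 (intervocalic spirantization): /p/ is a stop between vowels /a/ and /u/, so it spirantizes to the fricative [f]. /p/ is a stop between vowels /u/ and /o/, so it spirantizes to the fricative [f]. /ohlapupoppiavf/ → ohlafufoppiavf.
Rule 3 (high vowel syncope): /u/ is a high vowel flanked by voiceless consonants /f/ and /f/, so it deletes. /ohlafufoppiavf/ → ohlaffoppiavf.
Rule 4 (final cluster simplification): /f/ is the second consonant of a word-final cluster /vf/, so it deletes. /ohlaffoppiavf/ → ohlaffoppiav.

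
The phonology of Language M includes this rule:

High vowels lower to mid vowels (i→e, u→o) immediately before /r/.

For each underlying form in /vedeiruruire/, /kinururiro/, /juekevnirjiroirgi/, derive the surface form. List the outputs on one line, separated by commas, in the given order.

vedeeroruere, kinororero, juekevnerjeroergi

/vedeiruruire/: /i/ is a high vowel immediately before /r/, so it lowers to [e]. /u/ is a high vowel immediately before /r/, so it lowers to [o]. /i/ is a high vowel immediately before /r/, so it lowers to [e]. → [vedeeroruere].
/kinururiro/: /u/ is a high vowel immediately before /r/, so it lowers to [o]. /u/ is a high vowel immediately before /r/, so it lowers to [o]. /i/ is a high vowel immediately before /r/, so it lowers to [e]. → [kinororero].
/juekevnirjiroirgi/: /i/ is a high vowel immediately before /r/, so it lowers to [e]. /i/ is a high vowel immediately before /r/, so it lowers to [e]. /i/ is a high vowel immediately before /r/, so it lowers to [e]. → [juekevnerjeroergi].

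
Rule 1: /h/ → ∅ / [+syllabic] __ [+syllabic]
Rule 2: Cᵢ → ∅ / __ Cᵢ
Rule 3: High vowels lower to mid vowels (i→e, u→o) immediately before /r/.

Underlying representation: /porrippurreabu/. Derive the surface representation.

poriporeabu

Rule 1 (intervocalic h-deletion): no segment meets the environment; /porrippurreabu/ is unchanged.
Rule 2 (degemination): /rr/ is a geminate; the first /r/ deletes. /pp/ is a geminate; the first /p/ deletes. /rr/ is a geminate; the first /r/ deletes. /porrippurreabu/ → poripureabu.
Rule 3 (pre-rhotic lowering): /u/ is a high vowel immediately before /r/, so it lowers to [o]. /poripureabu/ → poriporeabu.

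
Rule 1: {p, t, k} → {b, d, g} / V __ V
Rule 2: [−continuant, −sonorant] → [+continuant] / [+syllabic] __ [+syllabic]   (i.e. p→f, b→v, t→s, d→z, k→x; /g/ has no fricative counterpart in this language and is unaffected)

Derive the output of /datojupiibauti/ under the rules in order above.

Rule 1 (intervocalic voicing): /t/ is a voiceless stop between vowels /a/ and /o/, so it voices to [d]. /p/ is a voiceless stop between vowels /u/ and /i/, so it voices to [b]. /t/ is a voiceless stop between vowels /u/ and /i/, so it voices to [d]. /datojupiibauti/ → dadojubiibaudi.
Rule 2 (intervocalic spirantization): /d/ is a stop between vowels /a/ and /o/, so it spirantizes to the fricative [z]. /b/ is a stop between vowels /u/ and /i/, so it spirantizes to the fricative [v]. /b/ is a stop between vowels /i/ and /a/, so it spirantizes to the fricative [v]. /d/ is a stop between vowels /u/ and /i/, so it spirantizes to the fricative [z]. /dadojubiibaudi/ → dazojuviivauzi.

dazojuviivauzi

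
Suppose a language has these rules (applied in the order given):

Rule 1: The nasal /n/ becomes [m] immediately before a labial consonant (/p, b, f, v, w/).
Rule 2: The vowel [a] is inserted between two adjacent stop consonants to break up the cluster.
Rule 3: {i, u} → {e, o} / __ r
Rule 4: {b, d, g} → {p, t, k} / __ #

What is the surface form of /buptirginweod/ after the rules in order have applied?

bupatergimweot

Rule 1 (nasal place assimilation): /n/ precedes the labial consonant /w/, so it assimilates in place to [m]. /buptirginweod/ → buptirgimweod.
Rule 2 (stop-cluster a-epenthesis): /p/ and /t/ form a stop–stop cluster, so [a] is inserted between them. /buptirgimweod/ → bupatirgimweod.
Rule 3 (pre-rhotic lowering): /i/ is a high vowel immediately before /r/, so it lowers to [e]. /bupatirgimweod/ → bupatergimweod.
Rule 4 (final devoicing): /d/ is a voiced stop in word-final position, so it devoices to [t]. /bupatergimweod/ → bupatergimweot.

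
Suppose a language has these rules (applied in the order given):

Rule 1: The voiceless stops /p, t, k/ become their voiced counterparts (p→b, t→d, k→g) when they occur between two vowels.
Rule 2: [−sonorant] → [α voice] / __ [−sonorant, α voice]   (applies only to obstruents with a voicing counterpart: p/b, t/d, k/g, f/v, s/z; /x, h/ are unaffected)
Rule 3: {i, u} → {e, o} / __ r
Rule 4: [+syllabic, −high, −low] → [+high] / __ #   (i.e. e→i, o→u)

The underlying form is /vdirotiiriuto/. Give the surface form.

vderodieriudu

Rule 1 (intervocalic voicing): /t/ is a voiceless stop between vowels /o/ and /i/, so it voices to [d]. /t/ is a voiceless stop between vowels /u/ and /o/, so it voices to [d]. /vdirotiiriuto/ → vdirodiiriudo.
Rule 2 (regressive voicing assimilation): no segment meets the environment; /vdirodiiriudo/ is unchanged.
Rule 3 (pre-rhotic lowering): /i/ is a high vowel immediately before /r/, so it lowers to [e]. /i/ is a high vowel immediately before /r/, so it lowers to [e]. /vdirodiiriudo/ → vderodieriudo.
Rule 4 (final vowel raising): /o/ is a mid vowel in word-final position, so it raises to [u]. /vderodieriudo/ → vderodieriudu.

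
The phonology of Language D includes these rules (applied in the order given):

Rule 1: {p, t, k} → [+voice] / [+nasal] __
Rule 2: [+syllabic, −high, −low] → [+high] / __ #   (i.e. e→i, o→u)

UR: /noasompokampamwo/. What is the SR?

noasombokambamwu

Rule 1 (post-nasal voicing): /p/ is a voiceless stop immediately after the nasal /m/, so it voices to [b]. /p/ is a voiceless stop immediately after the nasal /m/, so it voices to [b]. /noasompokampamwo/ → noasombokambamwo.
Rule 2 (final vowel raising): /o/ is a mid vowel in word-final position, so it raises to [u]. /noasombokambamwo/ → noasombokambamwu.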